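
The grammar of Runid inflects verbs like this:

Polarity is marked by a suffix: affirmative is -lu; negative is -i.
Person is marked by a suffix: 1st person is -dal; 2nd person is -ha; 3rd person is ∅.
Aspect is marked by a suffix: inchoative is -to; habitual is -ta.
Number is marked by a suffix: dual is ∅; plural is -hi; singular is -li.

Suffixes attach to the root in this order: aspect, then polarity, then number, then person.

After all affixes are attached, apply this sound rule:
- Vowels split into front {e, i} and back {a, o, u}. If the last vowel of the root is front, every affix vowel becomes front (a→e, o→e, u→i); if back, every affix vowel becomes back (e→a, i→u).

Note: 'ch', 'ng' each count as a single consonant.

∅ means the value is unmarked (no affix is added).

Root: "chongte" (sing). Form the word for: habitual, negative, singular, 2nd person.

chongteteilihe

Attach aspect habitual -ta → chongteta.
Attach polarity negative -i → chongtetai.
Attach number singular -li → chongtetaili.
Attach person 2nd person -ha → chongtetailiha.
Apply vowel harmony: chongtetailiha → chongteteilihe.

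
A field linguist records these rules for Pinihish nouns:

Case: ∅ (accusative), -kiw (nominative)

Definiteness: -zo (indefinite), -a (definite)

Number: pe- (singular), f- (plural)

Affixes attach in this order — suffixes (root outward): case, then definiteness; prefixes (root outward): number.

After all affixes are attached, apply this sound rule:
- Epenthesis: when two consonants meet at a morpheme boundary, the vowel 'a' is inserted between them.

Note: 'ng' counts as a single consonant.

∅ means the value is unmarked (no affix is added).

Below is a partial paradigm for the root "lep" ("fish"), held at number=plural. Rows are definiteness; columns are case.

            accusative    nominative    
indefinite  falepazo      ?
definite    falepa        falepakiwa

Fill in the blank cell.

falepakiwazo

Attach case nominative -kiw → lepkiw.
Attach number plural f- → flepkiw.
Attach definiteness indefinite -zo → flepkiwzo.
Apply epenthesis: flepkiwzo → falepakiwazo.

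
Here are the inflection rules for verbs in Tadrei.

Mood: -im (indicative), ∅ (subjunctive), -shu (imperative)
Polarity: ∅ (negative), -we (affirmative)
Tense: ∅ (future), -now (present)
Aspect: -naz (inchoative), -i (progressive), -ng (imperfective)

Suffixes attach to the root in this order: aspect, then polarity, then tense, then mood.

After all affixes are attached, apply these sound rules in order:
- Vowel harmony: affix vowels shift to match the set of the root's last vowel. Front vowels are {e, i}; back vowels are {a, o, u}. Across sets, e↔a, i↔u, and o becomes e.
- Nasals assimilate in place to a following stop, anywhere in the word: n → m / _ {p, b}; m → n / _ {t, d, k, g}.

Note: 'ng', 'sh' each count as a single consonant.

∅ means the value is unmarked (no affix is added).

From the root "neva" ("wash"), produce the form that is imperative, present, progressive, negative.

Attach aspect progressive -i → nevai.
polarity = negative: zero marking, form stays nevai.
Attach tense present -now → nevainow.
Attach mood imperative -shu → nevainowshu.
Apply vowel harmony: nevainowshu → nevaunowshu.
Nasal assimilation: no change.

nevaunowshu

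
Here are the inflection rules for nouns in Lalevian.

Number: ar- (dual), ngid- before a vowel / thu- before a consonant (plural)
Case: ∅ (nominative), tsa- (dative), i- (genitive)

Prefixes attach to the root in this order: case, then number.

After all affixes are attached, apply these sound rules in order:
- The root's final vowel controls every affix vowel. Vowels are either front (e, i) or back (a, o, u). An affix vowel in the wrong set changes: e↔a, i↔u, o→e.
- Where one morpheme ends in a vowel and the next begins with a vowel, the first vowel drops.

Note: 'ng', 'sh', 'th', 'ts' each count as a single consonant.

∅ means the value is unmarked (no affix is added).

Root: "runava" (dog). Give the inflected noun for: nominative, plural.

case = nominative: zero marking, form stays runava.
Attach number plural thu- (before consonant 'r') → thurunava.
Vowel harmony: no change.
Vowel deletion: no change.

thurunava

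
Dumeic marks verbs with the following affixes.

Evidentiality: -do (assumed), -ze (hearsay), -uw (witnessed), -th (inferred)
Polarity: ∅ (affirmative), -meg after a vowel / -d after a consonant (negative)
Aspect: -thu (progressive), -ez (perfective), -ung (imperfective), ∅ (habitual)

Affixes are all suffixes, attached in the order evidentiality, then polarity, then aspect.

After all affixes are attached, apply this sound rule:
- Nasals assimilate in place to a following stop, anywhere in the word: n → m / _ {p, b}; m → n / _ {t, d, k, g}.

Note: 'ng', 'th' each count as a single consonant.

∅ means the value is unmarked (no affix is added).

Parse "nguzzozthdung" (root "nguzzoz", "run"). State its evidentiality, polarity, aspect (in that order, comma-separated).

Segment: nguzzoz-th-d-ung.
evidentiality: -th → inferred.
polarity: -meg/d → negative.
aspect: -ung → imperfective.

inferred, negative, imperfective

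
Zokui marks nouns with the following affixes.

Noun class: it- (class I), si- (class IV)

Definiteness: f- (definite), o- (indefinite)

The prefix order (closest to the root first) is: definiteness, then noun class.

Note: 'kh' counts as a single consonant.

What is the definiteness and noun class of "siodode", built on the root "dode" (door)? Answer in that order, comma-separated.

indefinite, class IV

Segment: si-o-dode.
definiteness: o- → indefinite.
noun class: si- → class IV.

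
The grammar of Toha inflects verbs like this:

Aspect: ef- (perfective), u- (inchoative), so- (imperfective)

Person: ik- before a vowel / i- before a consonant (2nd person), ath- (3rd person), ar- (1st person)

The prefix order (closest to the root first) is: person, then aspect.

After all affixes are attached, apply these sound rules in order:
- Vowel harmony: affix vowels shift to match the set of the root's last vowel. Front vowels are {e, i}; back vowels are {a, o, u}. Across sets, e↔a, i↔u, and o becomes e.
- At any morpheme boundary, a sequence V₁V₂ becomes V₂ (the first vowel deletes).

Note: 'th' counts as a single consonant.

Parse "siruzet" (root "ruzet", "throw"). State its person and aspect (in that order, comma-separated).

2nd person, imperfective

Segment: so-i-ruzet.
person: ik/i- → 2nd person.
aspect: so- → imperfective.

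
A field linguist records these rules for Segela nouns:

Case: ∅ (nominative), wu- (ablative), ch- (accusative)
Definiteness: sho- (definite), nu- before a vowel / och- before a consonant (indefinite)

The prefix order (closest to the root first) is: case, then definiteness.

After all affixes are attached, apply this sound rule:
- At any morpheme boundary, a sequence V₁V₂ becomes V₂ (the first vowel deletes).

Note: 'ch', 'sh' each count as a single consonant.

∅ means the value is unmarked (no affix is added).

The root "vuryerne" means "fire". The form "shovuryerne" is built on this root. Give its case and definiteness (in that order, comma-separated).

nominative, definite

Segment: sho-vuryerne.
case: ∅ → nominative.
definiteness: sho- → definite.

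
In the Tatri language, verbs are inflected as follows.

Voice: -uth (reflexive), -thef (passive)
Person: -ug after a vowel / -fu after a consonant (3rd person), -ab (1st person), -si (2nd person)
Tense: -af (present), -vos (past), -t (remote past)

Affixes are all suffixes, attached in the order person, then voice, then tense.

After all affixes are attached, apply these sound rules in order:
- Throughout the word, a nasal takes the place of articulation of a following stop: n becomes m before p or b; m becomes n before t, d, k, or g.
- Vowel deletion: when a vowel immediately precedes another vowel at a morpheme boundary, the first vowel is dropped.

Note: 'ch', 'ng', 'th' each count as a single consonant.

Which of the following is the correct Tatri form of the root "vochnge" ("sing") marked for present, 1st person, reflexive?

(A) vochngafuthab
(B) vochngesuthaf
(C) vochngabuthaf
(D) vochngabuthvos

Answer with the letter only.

Attach person 1st person -ab → vochngeab.
Attach voice reflexive -uth → vochngeabuth.
Attach tense present -af → vochngeabuthaf.
Nasal assimilation: no change.
Apply vowel deletion: vochngeabuthaf → vochngabuthaf.
So the correct form is vochngabuthaf, option (C).
(A) vochngafuthab is wrong: it has the affixes in the wrong order.
(B) vochngesuthaf is wrong: it uses 2nd person instead of 1st person for person.
(D) vochngabuthvos is wrong: it uses past instead of present for tense.

C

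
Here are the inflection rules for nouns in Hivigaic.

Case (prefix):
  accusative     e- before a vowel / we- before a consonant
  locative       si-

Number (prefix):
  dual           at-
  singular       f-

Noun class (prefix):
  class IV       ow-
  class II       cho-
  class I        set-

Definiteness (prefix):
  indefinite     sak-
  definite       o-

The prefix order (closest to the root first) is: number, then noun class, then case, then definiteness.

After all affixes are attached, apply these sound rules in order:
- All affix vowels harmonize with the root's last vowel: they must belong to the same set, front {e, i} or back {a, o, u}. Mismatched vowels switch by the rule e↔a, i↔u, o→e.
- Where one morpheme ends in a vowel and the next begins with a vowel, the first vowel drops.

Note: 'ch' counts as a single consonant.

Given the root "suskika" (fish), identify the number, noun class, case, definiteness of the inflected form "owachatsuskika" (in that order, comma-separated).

dual, class II, accusative, definite

Segment: o-we-cho-at-suskika.
number: at- → dual.
noun class: cho- → class II.
case: e/we- → accusative.
definiteness: o- → definite.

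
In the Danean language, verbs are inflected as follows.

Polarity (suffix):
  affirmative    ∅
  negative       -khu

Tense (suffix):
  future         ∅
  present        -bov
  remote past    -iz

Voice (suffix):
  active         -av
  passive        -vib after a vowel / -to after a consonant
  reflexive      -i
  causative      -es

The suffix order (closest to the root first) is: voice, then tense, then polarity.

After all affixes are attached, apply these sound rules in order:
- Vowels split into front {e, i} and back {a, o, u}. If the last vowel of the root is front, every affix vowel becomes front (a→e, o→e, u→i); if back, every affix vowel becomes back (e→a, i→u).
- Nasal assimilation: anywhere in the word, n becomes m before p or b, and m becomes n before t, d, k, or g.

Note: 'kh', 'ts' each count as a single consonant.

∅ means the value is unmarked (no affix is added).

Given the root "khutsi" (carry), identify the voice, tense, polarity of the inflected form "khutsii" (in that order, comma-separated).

Segment: khutsi-i.
voice: -i → reflexive.
tense: ∅ → future.
polarity: ∅ → affirmative.

reflexive, future, affirmative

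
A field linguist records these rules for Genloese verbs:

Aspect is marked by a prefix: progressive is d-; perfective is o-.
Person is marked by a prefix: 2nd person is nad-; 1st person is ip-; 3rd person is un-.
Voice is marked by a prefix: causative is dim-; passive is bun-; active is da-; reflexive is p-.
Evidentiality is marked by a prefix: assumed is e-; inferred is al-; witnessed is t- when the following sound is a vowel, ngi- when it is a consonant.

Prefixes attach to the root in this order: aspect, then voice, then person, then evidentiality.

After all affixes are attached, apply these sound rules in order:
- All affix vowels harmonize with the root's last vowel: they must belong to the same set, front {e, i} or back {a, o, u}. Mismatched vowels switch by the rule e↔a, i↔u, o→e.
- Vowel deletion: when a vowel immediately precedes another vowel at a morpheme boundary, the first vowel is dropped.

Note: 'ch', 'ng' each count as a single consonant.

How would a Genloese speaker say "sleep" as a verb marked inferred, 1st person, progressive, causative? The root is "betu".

Attach aspect progressive d- → dbetu.
Attach voice causative dim- → dimdbetu.
Attach person 1st person ip- → ipdimdbetu.
Attach evidentiality inferred al- → alipdimdbetu.
Apply vowel harmony: alipdimdbetu → alupdumdbetu.
Vowel deletion: no change.

alupdumdbetu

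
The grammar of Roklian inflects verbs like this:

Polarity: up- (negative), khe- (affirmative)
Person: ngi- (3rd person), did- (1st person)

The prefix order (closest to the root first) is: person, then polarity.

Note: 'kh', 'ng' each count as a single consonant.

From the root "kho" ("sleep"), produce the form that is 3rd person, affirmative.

khengikho

Attach person 3rd person ngi- → ngikho.
Attach polarity affirmative khe- → khengikho.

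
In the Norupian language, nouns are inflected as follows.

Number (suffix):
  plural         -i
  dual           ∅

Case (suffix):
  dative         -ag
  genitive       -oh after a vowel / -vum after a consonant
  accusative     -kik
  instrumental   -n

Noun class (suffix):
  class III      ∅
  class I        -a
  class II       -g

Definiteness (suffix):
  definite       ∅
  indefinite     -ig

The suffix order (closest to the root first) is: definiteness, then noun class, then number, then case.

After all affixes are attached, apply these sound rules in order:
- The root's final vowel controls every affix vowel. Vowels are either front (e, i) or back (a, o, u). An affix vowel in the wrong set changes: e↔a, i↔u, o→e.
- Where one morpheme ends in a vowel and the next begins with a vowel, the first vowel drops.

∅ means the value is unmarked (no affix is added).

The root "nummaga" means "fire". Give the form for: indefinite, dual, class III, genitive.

nummagugvum

Attach definiteness indefinite -ig → nummagaig.
noun class = class III: zero marking, form stays nummagaig.
number = dual: zero marking, form stays nummagaig.
Attach case genitive -vum (after consonant 'g') → nummagaigvum.
Apply vowel harmony: nummagaigvum → nummagaugvum.
Apply vowel deletion: nummagaugvum → nummagugvum.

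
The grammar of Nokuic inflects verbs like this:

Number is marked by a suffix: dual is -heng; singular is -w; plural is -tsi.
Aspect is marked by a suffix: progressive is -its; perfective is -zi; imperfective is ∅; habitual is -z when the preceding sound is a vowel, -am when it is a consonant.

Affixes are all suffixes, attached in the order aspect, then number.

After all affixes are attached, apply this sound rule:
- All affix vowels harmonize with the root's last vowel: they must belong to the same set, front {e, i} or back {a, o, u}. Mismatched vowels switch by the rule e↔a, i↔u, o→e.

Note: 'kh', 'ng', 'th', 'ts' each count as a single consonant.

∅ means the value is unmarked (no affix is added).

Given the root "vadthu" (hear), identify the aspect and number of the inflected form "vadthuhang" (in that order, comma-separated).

Segment: vadthu-heng.
aspect: ∅ → imperfective.
number: -heng → dual.

imperfective, dual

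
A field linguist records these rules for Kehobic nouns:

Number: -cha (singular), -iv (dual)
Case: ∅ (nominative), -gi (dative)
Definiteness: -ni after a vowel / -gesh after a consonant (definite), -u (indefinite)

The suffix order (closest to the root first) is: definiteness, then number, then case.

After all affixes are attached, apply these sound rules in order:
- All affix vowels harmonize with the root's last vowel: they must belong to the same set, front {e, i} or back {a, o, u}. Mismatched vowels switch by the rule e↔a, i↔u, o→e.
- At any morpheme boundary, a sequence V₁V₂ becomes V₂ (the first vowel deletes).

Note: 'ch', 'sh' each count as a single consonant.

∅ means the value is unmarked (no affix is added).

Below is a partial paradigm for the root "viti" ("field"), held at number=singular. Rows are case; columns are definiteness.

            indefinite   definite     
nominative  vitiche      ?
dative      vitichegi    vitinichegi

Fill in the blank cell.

vitiniche

Attach definiteness definite -ni (after vowel 'i') → vitini.
Attach number singular -cha → vitinicha.
case = nominative: zero marking, form stays vitinicha.
Apply vowel harmony: vitinicha → vitiniche.
Vowel deletion: no change.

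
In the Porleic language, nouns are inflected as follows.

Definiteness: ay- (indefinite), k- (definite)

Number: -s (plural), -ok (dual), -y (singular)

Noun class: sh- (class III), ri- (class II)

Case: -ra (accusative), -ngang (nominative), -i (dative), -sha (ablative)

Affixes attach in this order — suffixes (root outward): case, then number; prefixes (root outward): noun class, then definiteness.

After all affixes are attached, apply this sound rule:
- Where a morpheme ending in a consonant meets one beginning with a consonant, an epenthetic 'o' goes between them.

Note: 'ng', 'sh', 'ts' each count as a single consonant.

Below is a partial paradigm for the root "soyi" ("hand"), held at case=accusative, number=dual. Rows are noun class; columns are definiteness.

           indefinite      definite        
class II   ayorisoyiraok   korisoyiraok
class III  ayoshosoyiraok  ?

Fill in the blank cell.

koshosoyiraok

Attach noun class class III sh- → shsoyi.
Attach case accusative -ra → shsoyira.
Attach number dual -ok → shsoyiraok.
Attach definiteness definite k- → kshsoyiraok.
Apply epenthesis: kshsoyiraok → koshosoyiraok.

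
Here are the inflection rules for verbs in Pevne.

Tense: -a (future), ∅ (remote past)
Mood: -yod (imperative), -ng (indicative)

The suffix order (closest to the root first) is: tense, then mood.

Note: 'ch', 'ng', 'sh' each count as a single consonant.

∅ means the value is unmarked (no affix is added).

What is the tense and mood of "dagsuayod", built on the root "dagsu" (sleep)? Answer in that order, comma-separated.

future, imperative

Segment: dagsu-a-yod.
tense: -a → future.
mood: -yod → imperative.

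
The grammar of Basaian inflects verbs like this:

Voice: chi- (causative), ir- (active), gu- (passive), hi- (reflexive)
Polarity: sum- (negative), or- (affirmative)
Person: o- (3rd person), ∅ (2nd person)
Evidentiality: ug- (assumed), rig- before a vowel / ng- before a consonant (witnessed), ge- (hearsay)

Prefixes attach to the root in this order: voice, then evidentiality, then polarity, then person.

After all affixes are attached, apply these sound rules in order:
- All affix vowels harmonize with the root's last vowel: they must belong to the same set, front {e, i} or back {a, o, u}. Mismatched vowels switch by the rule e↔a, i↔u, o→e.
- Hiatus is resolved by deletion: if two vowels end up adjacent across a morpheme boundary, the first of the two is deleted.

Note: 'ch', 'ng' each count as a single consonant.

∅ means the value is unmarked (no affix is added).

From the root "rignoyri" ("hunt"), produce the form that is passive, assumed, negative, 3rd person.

Attach voice passive gu- → gurignoyri.
Attach evidentiality assumed ug- → uggurignoyri.
Attach polarity negative sum- → sumuggurignoyri.
Attach person 3rd person o- → osumuggurignoyri.
Apply vowel harmony: osumuggurignoyri → esimiggirignoyri.
Vowel deletion: no change.

esimiggirignoyri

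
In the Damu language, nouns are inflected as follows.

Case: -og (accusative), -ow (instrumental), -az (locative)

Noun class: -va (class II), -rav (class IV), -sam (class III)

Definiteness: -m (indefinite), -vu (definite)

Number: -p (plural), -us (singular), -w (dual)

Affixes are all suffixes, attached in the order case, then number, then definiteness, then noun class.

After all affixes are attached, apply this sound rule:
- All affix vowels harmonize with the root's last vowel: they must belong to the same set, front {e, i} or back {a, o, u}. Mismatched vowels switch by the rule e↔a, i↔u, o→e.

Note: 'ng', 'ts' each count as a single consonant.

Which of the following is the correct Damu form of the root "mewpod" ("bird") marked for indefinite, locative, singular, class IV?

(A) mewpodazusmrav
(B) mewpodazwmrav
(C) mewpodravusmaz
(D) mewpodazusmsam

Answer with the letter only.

Attach case locative -az → mewpodaz.
Attach number singular -us → mewpodazus.
Attach definiteness indefinite -m → mewpodazusm.
Attach noun class class IV -rav → mewpodazusmrav.
Vowel harmony: no change.
So the correct form is mewpodazusmrav, option (A).
(D) mewpodazusmsam is wrong: it uses class III instead of class IV for noun class.
(B) mewpodazwmrav is wrong: it uses dual instead of singular for number.
(C) mewpodravusmaz is wrong: it has the affixes in the wrong order.

A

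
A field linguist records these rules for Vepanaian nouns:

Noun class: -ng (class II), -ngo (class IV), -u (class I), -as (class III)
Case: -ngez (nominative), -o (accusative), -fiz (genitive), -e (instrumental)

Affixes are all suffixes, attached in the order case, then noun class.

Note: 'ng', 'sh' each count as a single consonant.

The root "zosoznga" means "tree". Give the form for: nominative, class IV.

zosozngangezngo

Attach case nominative -ngez → zosozngangez.
Attach noun class class IV -ngo → zosozngangezngo.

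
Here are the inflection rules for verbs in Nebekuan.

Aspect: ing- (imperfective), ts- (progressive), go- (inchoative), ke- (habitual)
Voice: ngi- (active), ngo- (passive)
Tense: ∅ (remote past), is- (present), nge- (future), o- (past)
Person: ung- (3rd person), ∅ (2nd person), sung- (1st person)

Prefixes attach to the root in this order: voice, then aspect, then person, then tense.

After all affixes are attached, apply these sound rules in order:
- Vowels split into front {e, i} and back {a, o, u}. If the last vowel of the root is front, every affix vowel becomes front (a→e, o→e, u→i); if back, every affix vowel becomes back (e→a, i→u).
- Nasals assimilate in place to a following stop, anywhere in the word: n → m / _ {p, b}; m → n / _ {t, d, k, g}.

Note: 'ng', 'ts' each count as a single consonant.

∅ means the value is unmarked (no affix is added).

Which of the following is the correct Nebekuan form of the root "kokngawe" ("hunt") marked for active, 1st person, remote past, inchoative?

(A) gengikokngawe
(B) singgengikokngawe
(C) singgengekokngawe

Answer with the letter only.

B

Attach voice active ngi- → ngikokngawe.
Attach aspect inchoative go- → gongikokngawe.
Attach person 1st person sung- → sunggongikokngawe.
tense = remote past: zero marking, form stays sunggongikokngawe.
Apply vowel harmony: sunggongikokngawe → singgengikokngawe.
Nasal assimilation: no change.
So the correct form is singgengikokngawe, option (B).
(A) gengikokngawe is wrong: it uses 2nd person instead of 1st person for person.
(C) singgengekokngawe is wrong: it uses passive instead of active for voice.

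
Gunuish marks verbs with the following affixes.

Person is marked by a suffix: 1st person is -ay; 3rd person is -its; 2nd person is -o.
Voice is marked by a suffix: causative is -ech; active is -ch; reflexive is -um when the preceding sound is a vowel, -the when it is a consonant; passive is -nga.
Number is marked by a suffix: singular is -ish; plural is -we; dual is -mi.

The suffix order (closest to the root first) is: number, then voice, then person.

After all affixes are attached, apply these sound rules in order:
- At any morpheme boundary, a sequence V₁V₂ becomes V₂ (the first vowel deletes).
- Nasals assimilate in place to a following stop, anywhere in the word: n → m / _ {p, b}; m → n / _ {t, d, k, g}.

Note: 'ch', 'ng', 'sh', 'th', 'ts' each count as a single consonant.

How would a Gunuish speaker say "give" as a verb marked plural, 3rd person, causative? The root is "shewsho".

Attach number plural -we → shewshowe.
Attach voice causative -ech → shewshoweech.
Attach person 3rd person -its → shewshoweechits.
Apply vowel deletion: shewshoweechits → shewshowechits.
Nasal assimilation: no change.

shewshowechits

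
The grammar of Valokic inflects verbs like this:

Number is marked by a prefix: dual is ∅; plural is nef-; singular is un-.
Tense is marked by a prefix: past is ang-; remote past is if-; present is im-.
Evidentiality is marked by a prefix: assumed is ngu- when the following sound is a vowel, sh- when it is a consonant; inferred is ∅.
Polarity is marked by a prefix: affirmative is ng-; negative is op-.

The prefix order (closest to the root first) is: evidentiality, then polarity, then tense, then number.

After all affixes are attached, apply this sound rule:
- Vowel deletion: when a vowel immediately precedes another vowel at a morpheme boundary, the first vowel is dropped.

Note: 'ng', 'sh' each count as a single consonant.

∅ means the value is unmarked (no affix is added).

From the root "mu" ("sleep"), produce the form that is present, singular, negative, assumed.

Attach evidentiality assumed sh- (before consonant 'm') → shmu.
Attach polarity negative op- → opshmu.
Attach tense present im- → imopshmu.
Attach number singular un- → unimopshmu.
Vowel deletion: no change.

unimopshmu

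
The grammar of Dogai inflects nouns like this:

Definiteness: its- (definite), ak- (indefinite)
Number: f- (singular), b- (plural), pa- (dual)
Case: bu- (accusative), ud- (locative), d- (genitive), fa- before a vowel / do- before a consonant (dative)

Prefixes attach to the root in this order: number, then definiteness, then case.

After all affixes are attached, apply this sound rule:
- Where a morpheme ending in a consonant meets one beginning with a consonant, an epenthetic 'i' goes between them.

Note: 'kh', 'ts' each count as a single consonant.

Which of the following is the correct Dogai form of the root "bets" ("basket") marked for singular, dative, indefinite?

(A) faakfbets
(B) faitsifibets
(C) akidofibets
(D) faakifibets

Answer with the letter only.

Attach number singular f- → fbets.
Attach definiteness indefinite ak- → akfbets.
Attach case dative fa- (before vowel 'a') → faakfbets.
Apply epenthesis: faakfbets → faakifibets.
So the correct form is faakifibets, option (D).
(A) faakfbets is wrong: it fails to apply the sound rule(s).
(C) akidofibets is wrong: it has the affixes in the wrong order.
(B) faitsifibets is wrong: it uses definite instead of indefinite for definiteness.

D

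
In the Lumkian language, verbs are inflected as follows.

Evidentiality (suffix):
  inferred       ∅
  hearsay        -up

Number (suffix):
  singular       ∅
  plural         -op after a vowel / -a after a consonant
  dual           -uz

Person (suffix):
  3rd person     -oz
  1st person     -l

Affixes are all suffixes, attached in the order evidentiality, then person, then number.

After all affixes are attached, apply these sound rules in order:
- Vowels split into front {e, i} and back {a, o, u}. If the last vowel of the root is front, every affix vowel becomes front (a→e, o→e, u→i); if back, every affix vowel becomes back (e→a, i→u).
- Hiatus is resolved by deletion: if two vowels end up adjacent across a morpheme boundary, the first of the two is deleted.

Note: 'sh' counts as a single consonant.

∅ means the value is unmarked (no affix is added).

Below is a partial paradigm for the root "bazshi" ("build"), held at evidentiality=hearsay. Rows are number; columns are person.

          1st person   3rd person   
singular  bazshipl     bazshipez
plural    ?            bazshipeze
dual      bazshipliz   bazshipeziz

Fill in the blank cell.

Attach evidentiality hearsay -up → bazshiup.
Attach person 1st person -l → bazshiupl.
Attach number plural -a (after consonant 'l') → bazshiupla.
Apply vowel harmony: bazshiupla → bazshiiple.
Apply vowel deletion: bazshiiple → bazshiple.

bazshiple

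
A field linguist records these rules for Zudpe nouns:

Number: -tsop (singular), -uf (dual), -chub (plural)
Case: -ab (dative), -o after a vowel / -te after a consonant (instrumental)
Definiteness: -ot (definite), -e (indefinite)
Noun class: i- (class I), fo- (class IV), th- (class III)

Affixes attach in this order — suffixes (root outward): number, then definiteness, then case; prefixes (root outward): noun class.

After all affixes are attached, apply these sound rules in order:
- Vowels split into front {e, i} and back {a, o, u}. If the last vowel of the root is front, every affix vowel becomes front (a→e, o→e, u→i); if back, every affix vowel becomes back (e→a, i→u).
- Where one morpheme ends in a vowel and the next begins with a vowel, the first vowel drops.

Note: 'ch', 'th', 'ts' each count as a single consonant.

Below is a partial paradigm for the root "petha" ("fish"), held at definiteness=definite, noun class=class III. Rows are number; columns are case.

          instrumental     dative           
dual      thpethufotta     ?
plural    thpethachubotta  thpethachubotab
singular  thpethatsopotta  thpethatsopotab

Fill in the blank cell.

Attach number dual -uf → pethauf.
Attach definiteness definite -ot → pethaufot.
Attach noun class class III th- → thpethaufot.
Attach case dative -ab → thpethaufotab.
Vowel harmony: no change.
Apply vowel deletion: thpethaufotab → thpethufotab.

thpethufotab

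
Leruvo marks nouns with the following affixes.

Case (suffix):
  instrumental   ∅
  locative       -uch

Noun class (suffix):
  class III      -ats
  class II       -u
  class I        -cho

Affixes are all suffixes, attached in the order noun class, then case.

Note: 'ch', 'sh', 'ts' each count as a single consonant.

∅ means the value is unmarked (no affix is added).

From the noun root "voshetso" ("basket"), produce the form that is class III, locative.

Attach noun class class III -ats → voshetsoats.
Attach case locative -uch → voshetsoatsuch.

voshetsoatsuch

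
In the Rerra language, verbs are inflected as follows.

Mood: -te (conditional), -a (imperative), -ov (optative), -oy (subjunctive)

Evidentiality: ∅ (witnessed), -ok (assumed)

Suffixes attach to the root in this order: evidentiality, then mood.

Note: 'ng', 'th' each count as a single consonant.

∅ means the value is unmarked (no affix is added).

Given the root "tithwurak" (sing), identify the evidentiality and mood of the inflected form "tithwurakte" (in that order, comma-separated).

Segment: tithwurak-te.
evidentiality: ∅ → witnessed.
mood: -te → conditional.

witnessed, conditional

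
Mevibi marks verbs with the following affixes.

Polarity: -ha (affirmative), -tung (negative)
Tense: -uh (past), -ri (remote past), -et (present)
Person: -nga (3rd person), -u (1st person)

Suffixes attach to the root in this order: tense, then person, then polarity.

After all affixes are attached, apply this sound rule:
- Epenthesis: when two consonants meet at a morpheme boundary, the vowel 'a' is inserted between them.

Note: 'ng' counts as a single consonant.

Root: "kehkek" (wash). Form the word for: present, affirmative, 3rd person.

Attach tense present -et → kehkeket.
Attach person 3rd person -nga → kehkeketnga.
Attach polarity affirmative -ha → kehkeketngaha.
Apply epenthesis: kehkeketngaha → kehkeketangaha.

kehkeketangaha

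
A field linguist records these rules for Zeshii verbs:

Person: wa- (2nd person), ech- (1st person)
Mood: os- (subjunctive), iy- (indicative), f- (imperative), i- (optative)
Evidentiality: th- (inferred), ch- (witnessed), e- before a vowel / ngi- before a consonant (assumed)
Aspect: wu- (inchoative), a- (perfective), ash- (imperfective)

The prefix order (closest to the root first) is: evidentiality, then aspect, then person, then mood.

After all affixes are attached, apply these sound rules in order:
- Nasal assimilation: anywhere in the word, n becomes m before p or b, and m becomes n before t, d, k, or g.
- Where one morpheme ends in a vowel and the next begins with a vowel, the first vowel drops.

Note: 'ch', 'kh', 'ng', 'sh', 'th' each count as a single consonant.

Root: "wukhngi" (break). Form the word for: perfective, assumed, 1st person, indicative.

iyechangiwukhngi

Attach evidentiality assumed ngi- (before consonant 'w') → ngiwukhngi.
Attach aspect perfective a- → angiwukhngi.
Attach person 1st person ech- → echangiwukhngi.
Attach mood indicative iy- → iyechangiwukhngi.
Nasal assimilation: no change.
Vowel deletion: no change.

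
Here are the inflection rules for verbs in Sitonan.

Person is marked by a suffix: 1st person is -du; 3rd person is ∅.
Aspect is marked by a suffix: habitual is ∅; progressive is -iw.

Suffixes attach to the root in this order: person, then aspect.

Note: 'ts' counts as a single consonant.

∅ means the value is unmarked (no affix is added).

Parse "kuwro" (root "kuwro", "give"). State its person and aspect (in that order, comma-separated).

3rd person, habitual

Segment: kuwro.
person: ∅ → 3rd person.
aspect: ∅ → habitual.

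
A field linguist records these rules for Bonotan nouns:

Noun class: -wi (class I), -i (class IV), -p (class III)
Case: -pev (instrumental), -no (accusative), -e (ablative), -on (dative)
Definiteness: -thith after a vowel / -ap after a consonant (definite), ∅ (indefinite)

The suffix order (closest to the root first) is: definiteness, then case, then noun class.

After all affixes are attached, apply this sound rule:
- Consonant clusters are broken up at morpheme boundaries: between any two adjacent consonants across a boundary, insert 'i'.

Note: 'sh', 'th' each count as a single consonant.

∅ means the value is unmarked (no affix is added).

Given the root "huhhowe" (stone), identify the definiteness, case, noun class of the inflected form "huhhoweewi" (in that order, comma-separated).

indefinite, ablative, class I

Segment: huhhowe-e-wi.
definiteness: ∅ → indefinite.
case: -e → ablative.
noun class: -wi → class I.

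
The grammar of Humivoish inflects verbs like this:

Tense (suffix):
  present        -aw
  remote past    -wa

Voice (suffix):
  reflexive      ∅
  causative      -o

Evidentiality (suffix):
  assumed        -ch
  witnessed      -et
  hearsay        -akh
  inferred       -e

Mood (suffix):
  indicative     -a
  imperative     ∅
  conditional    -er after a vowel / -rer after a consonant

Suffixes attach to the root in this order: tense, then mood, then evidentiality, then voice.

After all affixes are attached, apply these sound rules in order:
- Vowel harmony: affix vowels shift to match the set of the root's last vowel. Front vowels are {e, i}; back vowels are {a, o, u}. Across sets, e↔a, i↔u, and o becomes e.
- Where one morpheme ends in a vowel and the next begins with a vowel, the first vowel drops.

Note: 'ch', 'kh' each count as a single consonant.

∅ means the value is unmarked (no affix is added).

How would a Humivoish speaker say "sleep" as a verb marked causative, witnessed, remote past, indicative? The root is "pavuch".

pavuchwato

Attach tense remote past -wa → pavuchwa.
Attach mood indicative -a → pavuchwaa.
Attach evidentiality witnessed -et → pavuchwaaet.
Attach voice causative -o → pavuchwaaeto.
Apply vowel harmony: pavuchwaaeto → pavuchwaaato.
Apply vowel deletion: pavuchwaaato → pavuchwato.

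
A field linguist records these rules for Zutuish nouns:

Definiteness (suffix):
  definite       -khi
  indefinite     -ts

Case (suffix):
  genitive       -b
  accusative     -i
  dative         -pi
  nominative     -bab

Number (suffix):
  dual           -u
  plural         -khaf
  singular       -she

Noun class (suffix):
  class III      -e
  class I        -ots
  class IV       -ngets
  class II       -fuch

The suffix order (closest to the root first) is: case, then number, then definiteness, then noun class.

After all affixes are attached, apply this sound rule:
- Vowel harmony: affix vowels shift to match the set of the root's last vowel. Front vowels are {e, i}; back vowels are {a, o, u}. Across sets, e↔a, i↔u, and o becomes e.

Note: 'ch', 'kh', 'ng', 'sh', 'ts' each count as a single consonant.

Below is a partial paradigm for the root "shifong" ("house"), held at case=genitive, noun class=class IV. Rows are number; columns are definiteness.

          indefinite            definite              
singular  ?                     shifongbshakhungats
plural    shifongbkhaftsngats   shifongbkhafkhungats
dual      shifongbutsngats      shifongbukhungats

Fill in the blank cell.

Attach case genitive -b → shifongb.
Attach number singular -she → shifongbshe.
Attach definiteness indefinite -ts → shifongbshets.
Attach noun class class IV -ngets → shifongbshetsngets.
Apply vowel harmony: shifongbshetsngets → shifongbshatsngats.

shifongbshatsngats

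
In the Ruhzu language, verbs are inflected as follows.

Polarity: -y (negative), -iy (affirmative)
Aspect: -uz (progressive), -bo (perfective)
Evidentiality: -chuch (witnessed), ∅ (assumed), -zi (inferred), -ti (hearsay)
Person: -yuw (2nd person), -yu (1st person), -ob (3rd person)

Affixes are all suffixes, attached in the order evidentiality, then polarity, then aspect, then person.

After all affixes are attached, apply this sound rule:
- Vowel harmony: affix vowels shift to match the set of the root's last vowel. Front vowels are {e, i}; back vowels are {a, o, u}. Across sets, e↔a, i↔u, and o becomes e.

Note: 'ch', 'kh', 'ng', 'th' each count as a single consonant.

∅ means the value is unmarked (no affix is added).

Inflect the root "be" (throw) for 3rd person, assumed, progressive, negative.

beyizeb

evidentiality = assumed: zero marking, form stays be.
Attach polarity negative -y → bey.
Attach aspect progressive -uz → beyuz.
Attach person 3rd person -ob → beyuzob.
Apply vowel harmony: beyuzob → beyizeb.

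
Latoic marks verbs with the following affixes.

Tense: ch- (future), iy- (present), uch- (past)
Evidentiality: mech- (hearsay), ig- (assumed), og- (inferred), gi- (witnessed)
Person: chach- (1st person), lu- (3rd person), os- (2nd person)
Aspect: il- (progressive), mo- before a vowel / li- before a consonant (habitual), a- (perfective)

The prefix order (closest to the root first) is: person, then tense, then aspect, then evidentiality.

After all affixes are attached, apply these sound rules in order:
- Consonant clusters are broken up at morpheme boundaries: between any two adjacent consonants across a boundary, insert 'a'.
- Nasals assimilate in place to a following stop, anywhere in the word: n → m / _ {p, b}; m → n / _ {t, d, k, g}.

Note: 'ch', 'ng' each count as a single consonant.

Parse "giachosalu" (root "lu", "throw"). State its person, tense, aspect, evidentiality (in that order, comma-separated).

Segment: gi-a-ch-os-lu.
person: os- → 2nd person.
tense: ch- → future.
aspect: a- → perfective.
evidentiality: gi- → witnessed.

2nd person, future, perfective, witnessed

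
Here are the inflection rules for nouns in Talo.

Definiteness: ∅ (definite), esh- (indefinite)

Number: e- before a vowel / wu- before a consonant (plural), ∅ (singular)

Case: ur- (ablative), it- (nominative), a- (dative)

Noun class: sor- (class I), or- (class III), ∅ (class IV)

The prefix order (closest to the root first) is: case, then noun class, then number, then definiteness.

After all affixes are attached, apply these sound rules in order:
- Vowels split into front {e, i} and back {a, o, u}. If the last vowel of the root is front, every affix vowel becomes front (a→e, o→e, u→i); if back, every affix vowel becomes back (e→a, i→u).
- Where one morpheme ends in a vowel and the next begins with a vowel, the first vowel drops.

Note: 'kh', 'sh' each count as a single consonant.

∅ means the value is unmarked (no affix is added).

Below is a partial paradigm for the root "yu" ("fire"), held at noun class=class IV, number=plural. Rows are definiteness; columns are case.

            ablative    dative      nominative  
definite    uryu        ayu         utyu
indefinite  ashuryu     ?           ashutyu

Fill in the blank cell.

ashayu

Attach case dative a- → ayu.
noun class = class IV: zero marking, form stays ayu.
Attach number plural e- (before vowel 'a') → eayu.
Attach definiteness indefinite esh- → esheayu.
Apply vowel harmony: esheayu → ashaayu.
Apply vowel deletion: ashaayu → ashayu.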